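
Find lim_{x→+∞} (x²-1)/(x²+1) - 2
Evaluate the dominant behaviour as x → +∞; each term tends to a finite value or vanishes.
Limit = -1.

Final answer: -1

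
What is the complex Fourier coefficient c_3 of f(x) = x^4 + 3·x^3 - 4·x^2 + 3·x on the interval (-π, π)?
Compute the real Fourier coefficients first: a_3 = 64/27 - 8·π^2/9, b_3 = 2/3 + 2·π^2.
Then c_3 = (a_3 − i·b_3)/2 = -4·π^2/9 + 32/27 - i·π^2 - i/3.

Final answer: -4·π^2/9 + 32/27 - i·π^2 - i/3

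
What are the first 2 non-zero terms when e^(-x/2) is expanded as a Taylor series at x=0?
1 - x/2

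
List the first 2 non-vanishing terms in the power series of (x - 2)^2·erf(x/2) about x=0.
-4·x^2/√(π) + 4·x/√(π)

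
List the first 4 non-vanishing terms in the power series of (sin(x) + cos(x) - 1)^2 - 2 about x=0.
-x^4/12 - x^3 + x^2 - 2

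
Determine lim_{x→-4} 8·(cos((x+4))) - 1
Direct substitution at x = -4 gives 7.

Final answer: 7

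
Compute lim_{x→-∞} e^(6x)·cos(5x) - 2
Evaluate the dominant behaviour as x → -∞; each term tends to a finite value or vanishes.
Limit = -2.

Final answer: -2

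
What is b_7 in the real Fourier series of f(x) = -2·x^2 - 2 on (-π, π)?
b_7 = (1/π) ∫_{-π}^{π} f(x)·sin(7x) dx.
Evaluate the integral (use parity and integration by parts as needed): b_7 = 0.

Final answer: 0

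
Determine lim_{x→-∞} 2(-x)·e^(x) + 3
The product is a 0·∞ indeterminate form at x → -∞.
Rewrite the product as 2(-x) / e^(-x) (an ∞/∞ form) and apply L'Hôpital, or use the standard hierarchy e^(|x|) ≫ |(-x)| as x → -∞.
The indeterminate product → 0, so the limit = 3.

Final answer: 3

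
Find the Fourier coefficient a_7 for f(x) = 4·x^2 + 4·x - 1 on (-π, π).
a_7 = (1/π) ∫_{-π}^{π} f(x)·cos(7x) dx.
Evaluate the integral (use parity and integration by parts as needed): a_7 = -16/49.

Final answer: -16/49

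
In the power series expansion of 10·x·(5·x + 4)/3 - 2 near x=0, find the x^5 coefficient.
Expand to order 5: 10·x·(5·x + 4)/3 - 2 = 50·x^2/3 + 40·x/3 - 2 + O(x^6).
The coefficient of x^5 is 0.

Final answer: 0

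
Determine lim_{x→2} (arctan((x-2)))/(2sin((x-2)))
Both numerator and denominator → 0 as x → 2; this is a 0/0 indeterminate form.
Expand each to leading order near x = 2: numerator ~ (x - 2), denominator ~ 2·(x - 2).
The limit of the ratio is 1/2.

Final answer: 1/2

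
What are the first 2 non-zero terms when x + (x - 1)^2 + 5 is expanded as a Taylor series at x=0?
6 - x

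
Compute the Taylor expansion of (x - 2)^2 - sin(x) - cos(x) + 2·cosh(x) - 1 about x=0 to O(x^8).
x^7/5040 + x^6/240 - x^5/120 + x^4/24 + x^3/6 + 5·x^2/2 - 5·x + 4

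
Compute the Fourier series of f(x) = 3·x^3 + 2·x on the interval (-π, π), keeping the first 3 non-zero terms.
(-32 + 6·π^2)·sin(x) + (5/2 - 3·π^2)·sin(2·x) + 2·π^2·sin(3·x)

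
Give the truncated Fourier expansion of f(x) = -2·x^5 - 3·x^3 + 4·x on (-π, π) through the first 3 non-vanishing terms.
(-436 - 4·π^4 + 74·π^2)·sin(x) + (-7·π^2 + 13/2 + 2·π^4)·sin(2·x) + (-4·π^4/3 + 164/81 + 26·π^2/27)·sin(3·x)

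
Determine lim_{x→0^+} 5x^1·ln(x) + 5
The product is a 0·∞ indeterminate form at x → 0⁺.
Rewrite the product as 5·ln(x) / x^(-1) and apply L'Hôpital, or use the standard hierarchy x^(-1) ≫ |ln x| as x → 0⁺.
The indeterminate product → 0, so the limit = 5.

Final answer: 5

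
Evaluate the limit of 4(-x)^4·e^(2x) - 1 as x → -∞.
The product is a 0·∞ indeterminate form at x → -∞.
Rewrite the product as 4(-x)^4 / e^(-2x) (an ∞/∞ form) and apply L'Hôpital, or use the standard hierarchy e^(2|x|) ≫ |(-x)^4| as x → -∞.
The indeterminate product → 0, so the limit = -1.

Final answer: -1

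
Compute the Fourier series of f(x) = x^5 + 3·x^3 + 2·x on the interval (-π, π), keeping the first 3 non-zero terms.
(-34·π^2 + 2·π^4 + 208)·sin(x) + (-π^4 - 5 + 2·π^2)·sin(2·x) + (80/81 + 14·π^2/27 + 2·π^4/3)·sin(3·x)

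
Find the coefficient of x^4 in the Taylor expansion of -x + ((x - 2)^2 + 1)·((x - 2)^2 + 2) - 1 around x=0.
Expand to order 4: -x + ((x - 2)^2 + 1)·((x - 2)^2 + 2) - 1 = x^4 - 8·x^3 + 27·x^2 - 45·x + 29 + O(x^5).
The coefficient of x^4 is 1.

Final answer: 1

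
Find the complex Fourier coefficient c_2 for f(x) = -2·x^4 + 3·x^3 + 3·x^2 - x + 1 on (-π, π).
Compute the real Fourier coefficients first: a_2 = 9 - 4·π^2, b_2 = 11/2 - 3·π^2.
Then c_2 = (a_2 − i·b_2)/2 = -2·π^2 + 9/2 - 11·i/4 + 3·i·π^2/2.

Final answer: -2·π^2 + 9/2 - 11·i/4 + 3·i·π^2/2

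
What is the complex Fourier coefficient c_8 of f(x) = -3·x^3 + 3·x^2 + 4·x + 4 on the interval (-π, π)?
Compute the real Fourier coefficients first: a_8 = 3/16, b_8 = -137/128 + 3·π^2/4.
Then c_8 = (a_8 − i·b_8)/2 = 3/32 - 3·i·π^2/8 + 137·i/256.

Final answer: 3/32 - 3·i·π^2/8 + 137·i/256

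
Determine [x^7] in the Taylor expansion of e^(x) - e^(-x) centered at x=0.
Expand to order 7: e^(x) - e^(-x) = x^7/2520 + x^5/60 + x^3/3 + 2·x + O(x^8).
The coefficient of x^7 is 1/2520.

Final answer: 1/2520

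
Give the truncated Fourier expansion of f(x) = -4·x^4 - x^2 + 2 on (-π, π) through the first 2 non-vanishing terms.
(-188 + 32·π^2)·cos(x) - 4·π^4/5 - π^2/3 + 2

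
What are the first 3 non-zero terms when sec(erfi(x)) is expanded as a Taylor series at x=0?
x^4·(10/(3·π^2) + 4/(3·π)) + 2·x^2/π + 1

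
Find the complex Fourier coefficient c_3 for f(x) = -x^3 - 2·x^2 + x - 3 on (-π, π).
Compute the real Fourier coefficients first: a_3 = 8/9, b_3 = 10/9 - 2·π^2/3.
Then c_3 = (a_3 − i·b_3)/2 = 4/9 - 5·i/9 + i·π^2/3.

Final answer: 4/9 - 5·i/9 + i·π^2/3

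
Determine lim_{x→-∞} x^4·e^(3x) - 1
The product is a 0·∞ indeterminate form at x → -∞.
Rewrite the product as x^4 / e^(-3x) (an ∞/∞ form) and apply L'Hôpital, or use the standard hierarchy e^(3|x|) ≫ |x^4| as x → -∞.
The indeterminate product → 0, so the limit = -1.

Final answer: -1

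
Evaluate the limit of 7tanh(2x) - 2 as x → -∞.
Evaluate the dominant behaviour as x → -∞; each term tends to a finite value or vanishes.
Limit = -9.

Final answer: -9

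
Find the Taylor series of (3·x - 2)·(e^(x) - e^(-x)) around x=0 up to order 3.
-2·x^3/3 + 6·x^2 - 4·x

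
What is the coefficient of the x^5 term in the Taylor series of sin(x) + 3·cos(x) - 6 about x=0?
Expand to order 5: sin(x) + 3·cos(x) - 6 = x^5/120 + x^4/8 - x^3/6 - 3·x^2/2 + x - 3 + O(x^6).
The coefficient of x^5 is 1/120.

Final answer: 1/120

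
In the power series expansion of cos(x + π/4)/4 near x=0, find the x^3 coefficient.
Expand to order 3: cos(x + π/4)/4 = √(2)·x^3/48 - √(2)·x^2/16 - √(2)·x/8 + √(2)/8 + O(x^4).
The coefficient of x^3 is √(2)/48.

Final answer: √(2)/48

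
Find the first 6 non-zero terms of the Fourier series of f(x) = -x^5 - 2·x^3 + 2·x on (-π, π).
(-212 - 2·π^4 + 36·π^2)·sin(x) + (-3·π^2 + 5/2 + π^4)·sin(2·x) + (-2·π^4/3 + 100/81 + 4·π^2/27)·sin(3·x) + (-73/64 + 3·π^2/8 + π^4/2)·sin(4·x) + (-2·π^4/5 - 12·π^2/25 + 572/625)·sin(5·x) + (-121/162 + 13·π^2/27 + π^4/3)·sin(6·x)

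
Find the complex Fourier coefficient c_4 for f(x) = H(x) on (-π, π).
Compute the real Fourier coefficients first: a_4 = 0, b_4 = 0.
Then c_4 = (a_4 − i·b_4)/2 = 0.

Final answer: 0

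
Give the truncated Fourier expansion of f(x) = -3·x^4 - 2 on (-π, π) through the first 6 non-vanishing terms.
(-144 + 24·π^2)·cos(x) + (9 - 6·π^2)·cos(2·x) + (-16/9 + 8·π^2/3)·cos(3·x) + (9/16 - 3·π^2/2)·cos(4·x) + (-144/625 + 24·π^2/25)·cos(5·x) - 3·π^4/5 - 2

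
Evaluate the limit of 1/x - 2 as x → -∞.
Evaluate the dominant behaviour as x → -∞; each term tends to a finite value or vanishes.
Limit = -2.

Final answer: -2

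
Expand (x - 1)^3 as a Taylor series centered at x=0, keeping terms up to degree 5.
x^3 - 3·x^2 + 3·x - 1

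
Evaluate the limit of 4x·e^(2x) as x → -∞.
This is a 0·∞ indeterminate form at x → -∞.
Rewrite the product as 4x / e^(-2x) (an ∞/∞ form) and apply L'Hôpital, or use the standard hierarchy e^(2|x|) ≫ |x| as x → -∞.
The indeterminate product → 0, so the limit = 0.

Final answer: 0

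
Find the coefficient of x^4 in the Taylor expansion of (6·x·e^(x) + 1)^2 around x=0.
Expand to order 4: (6·x·e^(x) + 1)^2 = 74·x^4 + 78·x^3 + 48·x^2 + 12·x + 1 + O(x^5).
The coefficient of x^4 is 74.

Final answer: 74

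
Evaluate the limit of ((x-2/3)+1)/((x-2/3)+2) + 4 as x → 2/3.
Direct substitution at x = 2/3 gives 9/2.

Final answer: 9/2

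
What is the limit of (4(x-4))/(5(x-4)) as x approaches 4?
Both numerator and denominator → 0 as x → 4; this is a 0/0 indeterminate form.
Expand each to leading order near x = 4: numerator ~ 4·(x - 4), denominator ~ 5·(x - 4).
The limit of the ratio is 4/5.

Final answer: 4/5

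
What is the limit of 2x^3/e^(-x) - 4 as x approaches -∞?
The quotient is an ∞/∞ indeterminate form as x → -∞.
Compare growth rates of the dominant terms (exponentials ≫ polynomials ≫ logarithms), or apply L'Hôpital's rule; the quotient → 0.
Adding the constant: 0 - 4 = -4. Limit = -4.

Final answer: -4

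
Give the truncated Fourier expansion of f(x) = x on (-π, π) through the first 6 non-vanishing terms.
2·sin(x) - sin(2·x) + 2·sin(3·x)/3 - sin(4·x)/2 + 2·sin(5·x)/5 - sin(6·x)/3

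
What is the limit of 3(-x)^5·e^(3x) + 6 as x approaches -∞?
The product is a 0·∞ indeterminate form at x → -∞.
Rewrite the product as 3(-x)^5 / e^(-3x) (an ∞/∞ form) and apply L'Hôpital, or use the standard hierarchy e^(3|x|) ≫ |(-x)^5| as x → -∞.
The indeterminate product → 0, so the limit = 6.

Final answer: 6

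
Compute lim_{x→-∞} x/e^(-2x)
This is an ∞/∞ indeterminate form as x → -∞.
Compare growth rates of the dominant terms (exponentials ≫ polynomials ≫ logarithms), or apply L'Hôpital's rule; the quotient → 0.
Limit = 0.

Final answer: 0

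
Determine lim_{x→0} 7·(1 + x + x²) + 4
Direct substitution at x = 0 gives 11.

Final answer: 11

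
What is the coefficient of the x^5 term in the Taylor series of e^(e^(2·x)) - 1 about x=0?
Expand to order 5: e^(e^(2·x)) - 1 = 208·e·x^5/15 + 10·e·x^4 + 20·e·x^3/3 + 4·e·x^2 + 2·e·x - 1 + e + O(x^6).
The coefficient of x^5 is 208·e/15.

Final answer: 208·e/15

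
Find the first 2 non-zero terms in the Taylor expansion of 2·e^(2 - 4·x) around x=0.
-8·x·e^(2) + 2·e^(2)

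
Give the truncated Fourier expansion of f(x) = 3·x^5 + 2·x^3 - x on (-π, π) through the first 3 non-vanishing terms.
(-116·π^2 + 6·π^4 + 694)·sin(x) + (-3·π^4 - 37/2 + 13·π^2)·sin(2·x) + (-28·π^2/9 + 38/27 + 2·π^4)·sin(3·x)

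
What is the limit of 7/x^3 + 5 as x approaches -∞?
Evaluate the dominant behaviour as x → -∞; each term tends to a finite value or vanishes.
Limit = 5.

Final answer: 5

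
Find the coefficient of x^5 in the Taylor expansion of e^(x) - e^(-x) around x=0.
Expand to order 5: e^(x) - e^(-x) = x^5/60 + x^3/3 + 2·x + O(x^6).
The coefficient of x^5 is 1/60.

Final answer: 1/60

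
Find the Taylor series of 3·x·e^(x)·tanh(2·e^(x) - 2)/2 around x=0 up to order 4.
-x^4/2 + 9·x^3/2 + 3·x^2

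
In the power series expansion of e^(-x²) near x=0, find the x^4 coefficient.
Expand to order 4: e^(-x²) = x^4/2 - x^2 + 1 + O(x^5).
The coefficient of x^4 is 1/2.

Final answer: 1/2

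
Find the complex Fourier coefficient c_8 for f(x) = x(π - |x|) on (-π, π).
Compute the real Fourier coefficients first: a_8 = 0, b_8 = 0.
Then c_8 = (a_8 − i·b_8)/2 = 0.

Final answer: 0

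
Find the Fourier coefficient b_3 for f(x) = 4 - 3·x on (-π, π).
b_3 = (1/π) ∫_{-π}^{π} f(x)·sin(3x) dx.
Evaluate the integral (use parity and integration by parts as needed): b_3 = -2.

Final answer: -2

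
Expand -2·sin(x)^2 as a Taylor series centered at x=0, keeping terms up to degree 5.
2·x^4/3 - 2·x^2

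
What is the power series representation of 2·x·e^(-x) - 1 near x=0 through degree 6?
-x^6/60 + x^5/12 - x^4/3 + x^3 - 2·x^2 + 2·x - 1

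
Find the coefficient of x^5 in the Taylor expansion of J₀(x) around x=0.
Expand to order 5: J₀(x) = x^4/64 - x^2/4 + 1 + O(x^6).
The coefficient of x^5 is 0.

Final answer: 0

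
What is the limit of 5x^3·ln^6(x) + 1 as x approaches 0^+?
The product is a 0·∞ indeterminate form at x → 0⁺.
Rewrite the product as 5·ln^6(x) / x^(-3) and apply L'Hôpital, or use the standard hierarchy x^(-3) ≫ |ln x|^6 as x → 0⁺.
The indeterminate product → 0, so the limit = 1.

Final answer: 1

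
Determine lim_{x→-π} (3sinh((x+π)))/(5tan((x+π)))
Both numerator and denominator → 0 as x → -π; this is a 0/0 indeterminate form.
Expand each to leading order near x = -π: numerator ~ 3·(x + π), denominator ~ 5·(x + π).
The limit of the ratio is 3/5.

Final answer: 3/5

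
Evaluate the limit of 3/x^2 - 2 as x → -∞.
Evaluate the dominant behaviour as x → -∞; each term tends to a finite value or vanishes.
Limit = -2.

Final answer: -2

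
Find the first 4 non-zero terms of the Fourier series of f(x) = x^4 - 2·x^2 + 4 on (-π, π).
(56 - 8·π^2)·cos(x) + (-5 + 2·π^2)·cos(2·x) + (40/27 - 8·π^2/9)·cos(3·x) - 2·π^2/3 + 4 + π^4/5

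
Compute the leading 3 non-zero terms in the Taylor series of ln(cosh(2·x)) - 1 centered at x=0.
-4·x^4/3 + 2·x^2 - 1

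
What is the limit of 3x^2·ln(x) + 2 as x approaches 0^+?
The product is a 0·∞ indeterminate form at x → 0⁺.
Rewrite the product as 3·ln(x) / x^(-2) and apply L'Hôpital, or use the standard hierarchy x^(-2) ≫ |ln x| as x → 0⁺.
The indeterminate product → 0, so the limit = 2.

Final answer: 2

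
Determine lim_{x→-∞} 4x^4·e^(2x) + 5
The product is a 0·∞ indeterminate form at x → -∞.
Rewrite the product as 4x^4 / e^(-2x) (an ∞/∞ form) and apply L'Hôpital, or use the standard hierarchy e^(2|x|) ≫ |x^4| as x → -∞.
The indeterminate product → 0, so the limit = 5.

Final answer: 5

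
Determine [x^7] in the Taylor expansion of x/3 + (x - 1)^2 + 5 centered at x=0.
Expand to order 7: x/3 + (x - 1)^2 + 5 = x^2 - 5·x/3 + 6 + O(x^8).
The coefficient of x^7 is 0.

Final answer: 0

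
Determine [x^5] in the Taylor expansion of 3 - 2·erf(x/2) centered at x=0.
Expand to order 5: 3 - 2·erf(x/2) = -x^5/(80·√(π)) + x^3/(6·√(π)) - 2·x/√(π) + 3 + O(x^6).
The coefficient of x^5 is -1/(80·√(π)).

Final answer: -1/(80·√(π))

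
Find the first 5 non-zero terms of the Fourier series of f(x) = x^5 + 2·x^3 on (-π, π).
(-36·π^2 + 2·π^4 + 216)·sin(x) + (-π^4 - 9/2 + 3·π^2)·sin(2·x) + (-4·π^2/27 + 8/81 + 2·π^4/3)·sin(3·x) + (-π^4/2 - 3·π^2/8 + 9/64)·sin(4·x) + (-72/625 + 12·π^2/25 + 2·π^4/5)·sin(5·x)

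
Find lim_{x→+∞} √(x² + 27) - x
This is an ∞ − ∞ indeterminate form.
Multiply and divide by the conjugate √(x²+27) + x; the x² terms cancel, leaving 27/(√(x²+27)+x) → 0.
Limit = 0.

Final answer: 0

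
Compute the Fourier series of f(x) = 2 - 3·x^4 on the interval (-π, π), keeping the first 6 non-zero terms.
(-144 + 24·π^2)·cos(x) + (9 - 6·π^2)·cos(2·x) + (-16/9 + 8·π^2/3)·cos(3·x) + (9/16 - 3·π^2/2)·cos(4·x) + (-144/625 + 24·π^2/25)·cos(5·x) - 3·π^4/5 + 2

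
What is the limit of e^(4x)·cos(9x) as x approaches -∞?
Evaluate the dominant behaviour as x → -∞; each term tends to a finite value or vanishes.
Limit = 0.

Final answer: 0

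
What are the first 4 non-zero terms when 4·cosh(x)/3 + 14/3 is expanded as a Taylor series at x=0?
x^6/540 + x^4/18 + 2·x^2/3 + 6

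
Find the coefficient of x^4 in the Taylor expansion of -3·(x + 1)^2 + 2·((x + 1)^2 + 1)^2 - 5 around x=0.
Expand to order 4: -3·(x + 1)^2 + 2·((x + 1)^2 + 1)^2 - 5 = 2·x^4 + 8·x^3 + 13·x^2 + 10·x + O(x^5).
The coefficient of x^4 is 2.

Final answer: 2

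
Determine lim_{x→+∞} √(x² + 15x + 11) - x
This is an ∞ − ∞ indeterminate form.
Multiply and divide by the conjugate √(x²+15x + 11) + x; the x² terms cancel, leaving (15x + 11)/(√(x²+15x + 11)+x) → 15/2.
Limit = 15/2.

Final answer: 15/2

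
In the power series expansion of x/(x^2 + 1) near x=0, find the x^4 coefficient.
Expand to order 4: x/(x^2 + 1) = -x^3 + x + O(x^5).
The coefficient of x^4 is 0.

Final answer: 0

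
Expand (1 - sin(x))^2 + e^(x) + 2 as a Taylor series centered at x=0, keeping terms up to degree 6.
11·x^6/240 - x^5/120 - 7·x^4/24 + x^3/2 + 3·x^2/2 - x + 4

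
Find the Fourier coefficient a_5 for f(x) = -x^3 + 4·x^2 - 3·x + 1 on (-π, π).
a_5 = (1/π) ∫_{-π}^{π} f(x)·cos(5x) dx.
Evaluate the integral (use parity and integration by parts as needed): a_5 = -16/25.

Final answer: -16/25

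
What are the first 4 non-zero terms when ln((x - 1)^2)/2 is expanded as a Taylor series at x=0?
-x^4/4 - x^3/3 - x^2/2 - x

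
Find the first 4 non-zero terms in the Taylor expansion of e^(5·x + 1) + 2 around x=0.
125·e·x^3/6 + 25·e·x^2/2 + 5·e·x + 2 + e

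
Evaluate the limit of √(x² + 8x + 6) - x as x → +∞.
This is an ∞ − ∞ indeterminate form.
Multiply and divide by the conjugate √(x²+8x + 6) + x; the x² terms cancel, leaving (8x + 6)/(√(x²+8x + 6)+x) → 8/2 = 4.
Limit = 4.

Final answer: 4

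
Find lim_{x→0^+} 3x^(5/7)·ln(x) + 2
The product is a 0·∞ indeterminate form at x → 0⁺.
Rewrite the product as 3·ln(x) / x^(-5/7) and apply L'Hôpital, or use the standard hierarchy x^(-5/7) ≫ |ln x| as x → 0⁺.
The indeterminate product → 0, so the limit = 2.

Final answer: 2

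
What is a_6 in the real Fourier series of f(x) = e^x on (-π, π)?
a_6 = (1/π) ∫_{-π}^{π} f(x)·cos(6x) dx.
Evaluate the integral (use parity and integration by parts as needed): a_6 = (-1 + e^(2·π))·e^(-π)/(37·π).

Final answer: (-1 + e^(2·π))·e^(-π)/(37·π)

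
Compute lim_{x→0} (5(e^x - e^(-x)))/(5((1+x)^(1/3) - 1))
Both numerator and denominator → 0 as x → 0; this is a 0/0 indeterminate form.
Expand each to leading order near x = 0: numerator ~ 10·x, denominator ~ 5·x/3.
The limit of the ratio is 6.

Final answer: 6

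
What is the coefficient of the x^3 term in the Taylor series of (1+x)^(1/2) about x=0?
Expand to order 3: (1+x)^(1/2) = x^3/16 - x^2/8 + x/2 + 1 + O(x^4).
The coefficient of x^3 is 1/16.

Final answer: 1/16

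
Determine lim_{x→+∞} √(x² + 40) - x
This is an ∞ − ∞ indeterminate form.
Multiply and divide by the conjugate √(x²+40) + x; the x² terms cancel, leaving 40/(√(x²+40)+x) → 0.
Limit = 0.

Final answer: 0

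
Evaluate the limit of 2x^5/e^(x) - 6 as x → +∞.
The quotient is an ∞/∞ indeterminate form as x → +∞.
The exponential denominator e^(x) dominates the polynomial numerator (e^x ≫ x^5 as x → ∞), so the quotient → 0.
Adding the constant: 0 - 6 = -6. Limit = -6.

Final answer: -6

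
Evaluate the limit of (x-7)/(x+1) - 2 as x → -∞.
Evaluate the dominant behaviour as x → -∞; each term tends to a finite value or vanishes.
Limit = -1.

Final answer: -1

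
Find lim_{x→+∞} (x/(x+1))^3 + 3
As x → +∞: x/(x+1) = 1/(1 + 1/x) → 1, and the 3rd power of a limit-1 base also → 1; with the additive constant, 1 + 3 = 4.
Limit = 4.

Final answer: 4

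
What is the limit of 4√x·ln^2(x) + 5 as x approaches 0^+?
The product is a 0·∞ indeterminate form at x → 0⁺.
Rewrite the product as 4·ln^2(x) / x^(-1/2) and apply L'Hôpital, or use the standard hierarchy x^(-1/2) ≫ |ln x|^2 as x → 0⁺.
The indeterminate product → 0, so the limit = 5.

Final answer: 5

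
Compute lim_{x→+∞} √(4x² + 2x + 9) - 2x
As x → +∞: multiply by the conjugate to get (2x+9)/(√(4x²+2x+9)+2x); the denominator ~ 4x, so the limit is 2/4 = 1/2.
Limit = 1/2.

Final answer: 1/2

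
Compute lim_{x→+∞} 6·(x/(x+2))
Evaluate the dominant behaviour as x → +∞; each term tends to a finite value or vanishes.
Limit = 6.

Final answer: 6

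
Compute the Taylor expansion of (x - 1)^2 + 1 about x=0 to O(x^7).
x^2 - 2·x + 2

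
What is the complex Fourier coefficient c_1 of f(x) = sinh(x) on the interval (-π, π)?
Compute the real Fourier coefficients first: a_1 = 0, b_1 = sinh(π)/π.
Then c_1 = (a_1 − i·b_1)/2 = -i·sinh(π)/(2·π).

Final answer: -i·sinh(π)/(2·π)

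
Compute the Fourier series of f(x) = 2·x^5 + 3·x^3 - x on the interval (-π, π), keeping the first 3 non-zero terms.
(-74·π^2 + 4·π^4 + 442)·sin(x) + (-2·π^4 - 19/2 + 7·π^2)·sin(2·x) + (-26·π^2/27 - 2/81 + 4·π^4/3)·sin(3·x)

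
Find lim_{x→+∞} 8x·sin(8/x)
As x → +∞: let u = 8/x → 0⁺; then 8·x·sin(8/x) = 8·8·sin(u)/u → 8·8·1 = 64.
Limit = 64.

Final answer: 64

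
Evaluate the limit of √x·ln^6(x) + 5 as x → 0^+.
The product is a 0·∞ indeterminate form at x → 0⁺.
Rewrite the product as ln^6(x) / x^(-1/2) and apply L'Hôpital, or use the standard hierarchy x^(-1/2) ≫ |ln x|^6 as x → 0⁺.
The indeterminate product → 0, so the limit = 5.

Final answer: 5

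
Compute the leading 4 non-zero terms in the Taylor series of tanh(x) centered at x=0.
-17·x^7/315 + 2·x^5/15 - x^3/3 + x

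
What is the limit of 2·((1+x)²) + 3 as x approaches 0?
Direct substitution at x = 0 gives 5.

Final answer: 5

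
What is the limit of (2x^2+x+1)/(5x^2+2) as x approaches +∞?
This is an ∞/∞ indeterminate form as x → +∞.
Divide numerator and denominator by x^2 and let the lower-order terms vanish; the leading terms give 2/5.
Limit = 2/5.

Final answer: 2/5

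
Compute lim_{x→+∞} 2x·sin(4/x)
As x → +∞: let u = 4/x → 0⁺; then 2·x·sin(4/x) = 2·4·sin(u)/u → 2·4·1 = 8.
Limit = 8.

Final answer: 8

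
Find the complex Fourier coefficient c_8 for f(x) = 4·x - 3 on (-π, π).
Compute the real Fourier coefficients first: a_8 = 0, b_8 = -1.
Then c_8 = (a_8 − i·b_8)/2 = i/2.

Final answer: i/2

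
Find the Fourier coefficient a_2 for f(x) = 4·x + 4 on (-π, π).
a_2 = (1/π) ∫_{-π}^{π} f(x)·cos(2x) dx.
Evaluate the integral (use parity and integration by parts as needed): a_2 = 0.

Final answer: 0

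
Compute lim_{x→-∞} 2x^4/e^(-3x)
This is an ∞/∞ indeterminate form as x → -∞.
Compare growth rates of the dominant terms (exponentials ≫ polynomials ≫ logarithms), or apply L'Hôpital's rule; the quotient → 0.
Limit = 0.

Final answer: 0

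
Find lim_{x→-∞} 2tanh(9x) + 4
Evaluate the dominant behaviour as x → -∞; each term tends to a finite value or vanishes.
Limit = 2.

Final answer: 2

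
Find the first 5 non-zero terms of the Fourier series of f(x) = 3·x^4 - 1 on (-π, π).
(144 - 24·π^2)·cos(x) + (-9 + 6·π^2)·cos(2·x) + (16/9 - 8·π^2/3)·cos(3·x) + (-9/16 + 3·π^2/2)·cos(4·x) - 1 + 3·π^4/5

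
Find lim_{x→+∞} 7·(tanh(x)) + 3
Evaluate the dominant behaviour as x → +∞; each term tends to a finite value or vanishes.
Limit = 10.

Final answer: 10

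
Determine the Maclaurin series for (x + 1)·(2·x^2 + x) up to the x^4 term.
2·x^3 + 3·x^2 + x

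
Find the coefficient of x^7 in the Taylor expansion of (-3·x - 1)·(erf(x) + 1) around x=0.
Expand to order 7: (-3·x - 1)·(erf(x) + 1) = x^7/(21·√(π)) - 3·x^6/(5·√(π)) - x^5/(5·√(π)) + 2·x^4/√(π) + 2·x^3/(3·√(π)) - 6·x^2/√(π) + x·(-3 - 2/√(π)) - 1 + O(x^8).
The coefficient of x^7 is 1/(21·√(π)).

Final answer: 1/(21·√(π))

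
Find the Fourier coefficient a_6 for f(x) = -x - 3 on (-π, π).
a_6 = (1/π) ∫_{-π}^{π} f(x)·cos(6x) dx.
Evaluate the integral (use parity and integration by parts as needed): a_6 = 0.

Final answer: 0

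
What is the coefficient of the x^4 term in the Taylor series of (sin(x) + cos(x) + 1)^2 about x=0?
Expand to order 4: (sin(x) + cos(x) + 1)^2 = x^4/12 - 5·x^3/3 - x^2 + 4·x + 4 + O(x^5).
The coefficient of x^4 is 1/12.

Final answer: 1/12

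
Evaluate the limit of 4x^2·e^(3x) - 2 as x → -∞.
The product is a 0·∞ indeterminate form at x → -∞.
Rewrite the product as 4x^2 / e^(-3x) (an ∞/∞ form) and apply L'Hôpital, or use the standard hierarchy e^(3|x|) ≫ |x^2| as x → -∞.
The indeterminate product → 0, so the limit = -2.

Final answer: -2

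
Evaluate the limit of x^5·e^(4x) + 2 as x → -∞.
The product is a 0·∞ indeterminate form at x → -∞.
Rewrite the product as x^5 / e^(-4x) (an ∞/∞ form) and apply L'Hôpital, or use the standard hierarchy e^(4|x|) ≫ |x^5| as x → -∞.
The indeterminate product → 0, so the limit = 2.

Final answer: 2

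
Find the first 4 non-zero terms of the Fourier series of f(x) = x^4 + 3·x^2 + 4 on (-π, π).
(36 - 8·π^2)·cos(x) + 2·π^2·cos(2·x) + (-8·π^2/9 - 20/27)·cos(3·x) + 4 + π^2 + π^4/5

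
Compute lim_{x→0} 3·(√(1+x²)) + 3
Direct substitution at x = 0 gives 6.

Final answer: 6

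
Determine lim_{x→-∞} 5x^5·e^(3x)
This is a 0·∞ indeterminate form at x → -∞.
Rewrite the product as 5x^5 / e^(-3x) (an ∞/∞ form) and apply L'Hôpital, or use the standard hierarchy e^(3|x|) ≫ |x^5| as x → -∞.
The indeterminate product → 0, so the limit = 0.

Final answer: 0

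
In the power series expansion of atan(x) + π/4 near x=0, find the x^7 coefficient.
Expand to order 7: atan(x) + π/4 = -x^7/7 + x^5/5 - x^3/3 + x + π/4 + O(x^8).
The coefficient of x^7 is -1/7.

Final answer: -1/7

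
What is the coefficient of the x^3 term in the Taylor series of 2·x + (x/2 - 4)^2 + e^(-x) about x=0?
Expand to order 3: 2·x + (x/2 - 4)^2 + e^(-x) = -x^3/6 + 3·x^2/4 - 3·x + 17 + O(x^4).
The coefficient of x^3 is -1/6.

Final answer: -1/6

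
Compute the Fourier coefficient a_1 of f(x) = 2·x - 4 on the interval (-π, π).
a_1 = (1/π) ∫_{-π}^{π} f(x)·cos(1x) dx.
Evaluate the integral (use parity and integration by parts as needed): a_1 = 0.

Final answer: 0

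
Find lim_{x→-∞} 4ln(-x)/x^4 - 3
The quotient is an ∞/∞ indeterminate form as x → -∞.
Compare growth rates of the dominant terms (exponentials ≫ polynomials ≫ logarithms), or apply L'Hôpital's rule; the quotient → 0.
Adding the constant: 0 - 3 = -3. Limit = -3.

Final answer: -3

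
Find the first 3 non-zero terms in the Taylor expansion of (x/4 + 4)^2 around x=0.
x^2/16 + 2·x + 16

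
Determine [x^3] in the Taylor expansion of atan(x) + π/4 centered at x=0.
Expand to order 3: atan(x) + π/4 = -x^3/3 + x + π/4 + O(x^4).
The coefficient of x^3 is -1/3.

Final answer: -1/3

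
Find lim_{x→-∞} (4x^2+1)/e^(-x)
This is an ∞/∞ indeterminate form as x → -∞.
Compare growth rates of the dominant terms (exponentials ≫ polynomials ≫ logarithms), or apply L'Hôpital's rule; the quotient → 0.
Limit = 0.

Final answer: 0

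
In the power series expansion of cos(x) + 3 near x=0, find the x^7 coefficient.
Expand to order 7: cos(x) + 3 = -x^6/720 + x^4/24 - x^2/2 + 4 + O(x^8).
The coefficient of x^7 is 0.

Final answer: 0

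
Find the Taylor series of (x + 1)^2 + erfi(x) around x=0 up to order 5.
x^5/(5·√(π)) + 2·x^3/(3·√(π)) + x^2 + x·(2/√(π) + 2) + 1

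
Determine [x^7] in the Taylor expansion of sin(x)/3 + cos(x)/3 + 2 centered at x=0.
Expand to order 7: sin(x)/3 + cos(x)/3 + 2 = -x^7/15120 - x^6/2160 + x^5/360 + x^4/72 - x^3/18 - x^2/6 + x/3 + 7/3 + O(x^8).
The coefficient of x^7 is -1/15120.

Final answer: -1/15120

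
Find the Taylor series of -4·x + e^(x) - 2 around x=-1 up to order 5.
(1 + 2·e)·e^(-1) + (1 - 4·e)·e^(-1)·(x + 1) + e^(-1)·(x + 1)^2/2 + e^(-1)·(x + 1)^3/6 + e^(-1)·(x + 1)^4/24 + e^(-1)·(x + 1)^5/120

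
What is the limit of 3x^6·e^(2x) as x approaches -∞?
This is a 0·∞ indeterminate form at x → -∞.
Rewrite the product as 3x^6 / e^(-2x) (an ∞/∞ form) and apply L'Hôpital, or use the standard hierarchy e^(2|x|) ≫ |x^6| as x → -∞.
The indeterminate product → 0, so the limit = 0.

Final answer: 0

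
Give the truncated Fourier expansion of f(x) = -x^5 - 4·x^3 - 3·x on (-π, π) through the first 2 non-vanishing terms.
(-198 - 2·π^4 + 32·π^2)·sin(x) + (-π^2 + 9/2 + π^4)·sin(2·x)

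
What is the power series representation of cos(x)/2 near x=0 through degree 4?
x^4/48 - x^2/4 + 1/2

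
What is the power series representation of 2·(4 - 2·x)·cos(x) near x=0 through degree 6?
-x^6/90 - x^5/6 + x^4/3 + 2·x^3 - 4·x^2 - 4·x + 8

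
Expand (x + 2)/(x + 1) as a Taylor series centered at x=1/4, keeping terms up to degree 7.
9/5 - 16·(x - 1/4)/25 + 64·(x - 1/4)^2/125 - 256·(x - 1/4)^3/625 + 1024·(x - 1/4)^4/3125 - 4096·(x - 1/4)^5/15625 + 16384·(x - 1/4)^6/78125 - 65536·(x - 1/4)^7/390625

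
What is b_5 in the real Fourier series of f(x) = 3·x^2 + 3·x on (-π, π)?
b_5 = (1/π) ∫_{-π}^{π} f(x)·sin(5x) dx.
Evaluate the integral (use parity and integration by parts as needed): b_5 = 6/5.

Final answer: 6/5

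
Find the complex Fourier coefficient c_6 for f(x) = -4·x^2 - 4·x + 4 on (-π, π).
Compute the real Fourier coefficients first: a_6 = -4/9, b_6 = 4/3.
Then c_6 = (a_6 − i·b_6)/2 = -2/9 - 2·i/3.

Final answer: -2/9 - 2·i/3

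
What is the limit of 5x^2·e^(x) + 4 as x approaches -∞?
The product is a 0·∞ indeterminate form at x → -∞.
Rewrite the product as 5x^2 / e^(-x) (an ∞/∞ form) and apply L'Hôpital, or use the standard hierarchy e^(|x|) ≫ |x^2| as x → -∞.
The indeterminate product → 0, so the limit = 4.

Final answer: 4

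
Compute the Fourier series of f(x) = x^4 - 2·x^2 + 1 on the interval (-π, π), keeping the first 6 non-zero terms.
(56 - 8·π^2)·cos(x) + (-5 + 2·π^2)·cos(2·x) + (40/27 - 8·π^2/9)·cos(3·x) + (-11/16 + π^2/2)·cos(4·x) + (248/625 - 8·π^2/25)·cos(5·x) - 2·π^2/3 + 1 + π^4/5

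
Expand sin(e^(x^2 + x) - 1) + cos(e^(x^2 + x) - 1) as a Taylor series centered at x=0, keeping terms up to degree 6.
-3221·x^6/720 - 107·x^5/30 - 47·x^4/24 - x^3/2 + x^2 + x + 1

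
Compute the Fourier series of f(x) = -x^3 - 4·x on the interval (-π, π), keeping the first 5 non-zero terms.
(4 - 2·π^2)·sin(x) + (5/2 + π^2)·sin(2·x) + (-2·π^2/3 - 20/9)·sin(3·x) + (29/16 + π^2/2)·sin(4·x) + (-2·π^2/5 - 188/125)·sin(5·x)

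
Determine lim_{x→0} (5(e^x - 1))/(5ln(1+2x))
Both numerator and denominator → 0 as x → 0; this is a 0/0 indeterminate form.
Expand each to leading order near x = 0: numerator ~ 5·x, denominator ~ 10·x.
The limit of the ratio is 1/2.

Final answer: 1/2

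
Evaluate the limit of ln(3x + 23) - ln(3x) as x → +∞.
This is an ∞ − ∞ indeterminate form.
Combine the logarithms: ln(3x+23) − ln(3x) = ln((3x+23)/(3x)) = ln(1 + 23/(3x)) → ln(1) = 0.
Limit = 0.

Final answer: 0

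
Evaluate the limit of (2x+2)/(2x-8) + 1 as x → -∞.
Evaluate the dominant behaviour as x → -∞; each term tends to a finite value or vanishes.
Limit = 2.

Final answer: 2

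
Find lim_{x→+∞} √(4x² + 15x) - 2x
As x → +∞: multiply by the conjugate to get (15x)/(√(4x²+15x)+2x); the denominator ~ 4x, so the limit is 15/4.
Limit = 15/4.

Final answer: 15/4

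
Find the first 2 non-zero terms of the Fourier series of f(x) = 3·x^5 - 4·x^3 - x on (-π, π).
(-128·π^2 + 6·π^4 + 766)·sin(x) + (-3·π^4 - 55/2 + 19·π^2)·sin(2·x)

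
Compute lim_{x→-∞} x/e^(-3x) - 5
The quotient is an ∞/∞ indeterminate form as x → -∞.
Compare growth rates of the dominant terms (exponentials ≫ polynomials ≫ logarithms), or apply L'Hôpital's rule; the quotient → 0.
Adding the constant: 0 - 5 = -5. Limit = -5.

Final answer: -5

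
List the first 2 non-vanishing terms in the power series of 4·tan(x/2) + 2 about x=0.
2·x + 2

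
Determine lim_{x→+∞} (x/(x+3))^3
As x → +∞: x/(x+3) = 1/(1 + 3/x) → 1, and the 3rd power of a limit-1 base also → 1.
Limit = 1.

Final answer: 1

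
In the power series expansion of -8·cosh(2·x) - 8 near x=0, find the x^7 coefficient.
Expand to order 7: -8·cosh(2·x) - 8 = -32·x^6/45 - 16·x^4/3 - 16·x^2 - 16 + O(x^8).
The coefficient of x^7 is 0.

Final answer: 0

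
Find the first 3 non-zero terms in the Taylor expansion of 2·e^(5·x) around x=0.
25·x^2 + 10·x + 2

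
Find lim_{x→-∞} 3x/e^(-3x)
This is an ∞/∞ indeterminate form as x → -∞.
Compare growth rates of the dominant terms (exponentials ≫ polynomials ≫ logarithms), or apply L'Hôpital's rule; the quotient → 0.
Limit = 0.

Final answer: 0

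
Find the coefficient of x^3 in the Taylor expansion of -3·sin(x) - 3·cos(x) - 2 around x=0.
Expand to order 3: -3·sin(x) - 3·cos(x) - 2 = x^3/2 + 3·x^2/2 - 3·x - 5 + O(x^4).
The coefficient of x^3 is 1/2.

Final answer: 1/2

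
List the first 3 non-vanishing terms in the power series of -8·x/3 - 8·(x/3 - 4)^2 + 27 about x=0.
-8·x^2/9 + 56·x/3 - 101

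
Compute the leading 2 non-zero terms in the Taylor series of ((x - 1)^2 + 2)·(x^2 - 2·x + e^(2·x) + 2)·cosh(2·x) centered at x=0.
9 - 6·x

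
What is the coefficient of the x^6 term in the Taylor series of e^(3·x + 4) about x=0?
Expand to order 6: e^(3·x + 4) = 81·x^6·e^(4)/80 + 81·x^5·e^(4)/40 + 27·x^4·e^(4)/8 + 9·x^3·e^(4)/2 + 9·x^2·e^(4)/2 + 3·x·e^(4) + e^(4) + O(x^7).
The coefficient of x^6 is 81·e^(4)/80.

Final answer: 81·e^(4)/80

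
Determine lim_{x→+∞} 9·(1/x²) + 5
Evaluate the dominant behaviour as x → +∞; each term tends to a finite value or vanishes.
Limit = 5.

Final answer: 5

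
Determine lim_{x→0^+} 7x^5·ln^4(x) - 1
The product is a 0·∞ indeterminate form at x → 0⁺.
Rewrite the product as 7·ln^4(x) / x^(-5) and apply L'Hôpital, or use the standard hierarchy x^(-5) ≫ |ln x|^4 as x → 0⁺.
The indeterminate product → 0, so the limit = -1.

Final answer: -1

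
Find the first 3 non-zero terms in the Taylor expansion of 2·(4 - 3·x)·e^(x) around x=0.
-2·x^2 + 2·x + 8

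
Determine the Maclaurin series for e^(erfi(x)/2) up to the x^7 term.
x^7·(1/(5040·π^(7/2)) + 1/(72·π^(5/2)) + 1/(42·√(π)) + 19/(180·π^(3/2))) + x^6·(1/(720·π^3) + 1/(18·π^2) + 7/(45·π)) + x^5·(1/(120·π^(5/2)) + 1/(6·π^(3/2)) + 1/(10·√(π))) + x^4·(1/(24·π^2) + 1/(3·π)) + x^3·(1/(6·π^(3/2)) + 1/(3·√(π))) + x^2/(2·π) + x/√(π) + 1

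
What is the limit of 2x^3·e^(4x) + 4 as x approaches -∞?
The product is a 0·∞ indeterminate form at x → -∞.
Rewrite the product as 2x^3 / e^(-4x) (an ∞/∞ form) and apply L'Hôpital, or use the standard hierarchy e^(4|x|) ≫ |x^3| as x → -∞.
The indeterminate product → 0, so the limit = 4.

Final answer: 4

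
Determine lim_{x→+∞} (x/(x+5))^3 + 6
As x → +∞: x/(x+5) = 1/(1 + 5/x) → 1, and the 3rd power of a limit-1 base also → 1; with the additive constant, 1 + 6 = 7.
Limit = 7.

Final answer: 7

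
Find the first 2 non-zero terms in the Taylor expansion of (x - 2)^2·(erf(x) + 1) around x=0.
x·(-4 + 8/√(π)) + 4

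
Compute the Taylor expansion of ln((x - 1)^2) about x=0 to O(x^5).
-x^4/2 - 2·x^3/3 - x^2 - 2·x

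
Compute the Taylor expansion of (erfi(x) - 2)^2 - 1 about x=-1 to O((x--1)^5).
erfi(1)^2 + 3 + 4·erfi(1) + (-8·e - 4·e·erfi(1))·(x + 1)/√(π) + (4·√(π)·e^(2) + 4·e·π·erfi(1) + 8·e·π)·(x + 1)^2/π^(3/2) + (-8·√(π)·e^(2) - 8·e·π - 4·e·π·erfi(1))·(x + 1)^3/π^(3/2) + (10·e·π·erfi(1) + 20·e·π + 36·√(π)·e^(2))·(x + 1)^4/(3·π^(3/2))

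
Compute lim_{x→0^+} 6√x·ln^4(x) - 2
The product is a 0·∞ indeterminate form at x → 0⁺.
Rewrite the product as 6·ln^4(x) / x^(-1/2) and apply L'Hôpital, or use the standard hierarchy x^(-1/2) ≫ |ln x|^4 as x → 0⁺.
The indeterminate product → 0, so the limit = -2.

Final answer: -2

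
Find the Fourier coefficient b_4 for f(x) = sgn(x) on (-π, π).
b_4 = (1/π) ∫_{-π}^{π} f(x)·sin(4x) dx.
Evaluate the integral (use parity and integration by parts as needed): b_4 = 0.

Final answer: 0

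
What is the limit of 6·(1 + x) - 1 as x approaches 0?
Direct substitution at x = 0 gives 5.

Final answer: 5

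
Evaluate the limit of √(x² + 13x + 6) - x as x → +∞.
This is an ∞ − ∞ indeterminate form.
Multiply and divide by the conjugate √(x²+13x + 6) + x; the x² terms cancel, leaving (13x + 6)/(√(x²+13x + 6)+x) → 13/2.
Limit = 13/2.

Final answer: 13/2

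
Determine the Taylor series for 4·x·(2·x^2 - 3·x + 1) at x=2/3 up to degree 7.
-8/27 - 4·(x - 2/3)/3 + 4·(x - 2/3)^2 + 8·(x - 2/3)^3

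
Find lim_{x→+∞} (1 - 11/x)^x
As x → +∞: this is the defining limit (1 - 11/x)^x → e^(-11).
Limit = e^(-11).

Final answer: e^(-11)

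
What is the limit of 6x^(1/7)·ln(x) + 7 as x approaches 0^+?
The product is a 0·∞ indeterminate form at x → 0⁺.
Rewrite the product as 6·ln(x) / x^(-1/7) and apply L'Hôpital, or use the standard hierarchy x^(-1/7) ≫ |ln x| as x → 0⁺.
The indeterminate product → 0, so the limit = 7.

Final answer: 7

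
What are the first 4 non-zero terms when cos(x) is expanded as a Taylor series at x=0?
-x^6/720 + x^4/24 - x^2/2 + 1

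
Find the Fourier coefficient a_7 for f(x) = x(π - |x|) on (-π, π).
a_7 = (1/π) ∫_{-π}^{π} f(x)·cos(7x) dx.
Evaluate the integral (use parity and integration by parts as needed): a_7 = 0.

Final answer: 0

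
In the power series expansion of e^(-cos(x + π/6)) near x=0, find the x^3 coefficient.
Expand to order 3: e^(-cos(x + π/6)) = x^3·(-e^(-√(3)/2)/16 + √(3)·e^(-√(3)/2)/8) + x^2·(e^(-√(3)/2)/8 + √(3)·e^(-√(3)/2)/4) + x·e^(-√(3)/2)/2 + e^(-√(3)/2) + O(x^4).
The coefficient of x^3 is -e^(-√(3)/2)/16 + √(3)·e^(-√(3)/2)/8.

Final answer: -e^(-√(3)/2)/16 + √(3)·e^(-√(3)/2)/8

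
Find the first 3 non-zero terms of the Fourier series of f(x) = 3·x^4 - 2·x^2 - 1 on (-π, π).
(152 - 24·π^2)·cos(x) + (-11 + 6·π^2)·cos(2·x) - 2·π^2/3 - 1 + 3·π^4/5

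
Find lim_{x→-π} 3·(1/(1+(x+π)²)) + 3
Direct substitution at x = -π gives 6.

Final answer: 6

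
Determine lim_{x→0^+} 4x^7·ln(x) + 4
The product is a 0·∞ indeterminate form at x → 0⁺.
Rewrite the product as 4·ln(x) / x^(-7) and apply L'Hôpital, or use the standard hierarchy x^(-7) ≫ |ln x| as x → 0⁺.
The indeterminate product → 0, so the limit = 4.

Final answer: 4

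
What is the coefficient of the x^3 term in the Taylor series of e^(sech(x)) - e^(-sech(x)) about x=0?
Expand to order 3: e^(sech(x)) - e^(-sech(x)) = x^2·(-e/2 - e^(-1)/2) - e^(-1) + e + O(x^4).
The coefficient of x^3 is 0.

Final answer: 0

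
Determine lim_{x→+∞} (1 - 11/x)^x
As x → +∞: this is the defining limit (1 - 11/x)^x → e^(-11).
Limit = e^(-11).

Final answer: e^(-11)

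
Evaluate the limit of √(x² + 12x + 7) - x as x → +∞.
This is an ∞ − ∞ indeterminate form.
Multiply and divide by the conjugate √(x²+12x + 7) + x; the x² terms cancel, leaving (12x + 7)/(√(x²+12x + 7)+x) → 12/2 = 6.
Limit = 6.

Final answer: 6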